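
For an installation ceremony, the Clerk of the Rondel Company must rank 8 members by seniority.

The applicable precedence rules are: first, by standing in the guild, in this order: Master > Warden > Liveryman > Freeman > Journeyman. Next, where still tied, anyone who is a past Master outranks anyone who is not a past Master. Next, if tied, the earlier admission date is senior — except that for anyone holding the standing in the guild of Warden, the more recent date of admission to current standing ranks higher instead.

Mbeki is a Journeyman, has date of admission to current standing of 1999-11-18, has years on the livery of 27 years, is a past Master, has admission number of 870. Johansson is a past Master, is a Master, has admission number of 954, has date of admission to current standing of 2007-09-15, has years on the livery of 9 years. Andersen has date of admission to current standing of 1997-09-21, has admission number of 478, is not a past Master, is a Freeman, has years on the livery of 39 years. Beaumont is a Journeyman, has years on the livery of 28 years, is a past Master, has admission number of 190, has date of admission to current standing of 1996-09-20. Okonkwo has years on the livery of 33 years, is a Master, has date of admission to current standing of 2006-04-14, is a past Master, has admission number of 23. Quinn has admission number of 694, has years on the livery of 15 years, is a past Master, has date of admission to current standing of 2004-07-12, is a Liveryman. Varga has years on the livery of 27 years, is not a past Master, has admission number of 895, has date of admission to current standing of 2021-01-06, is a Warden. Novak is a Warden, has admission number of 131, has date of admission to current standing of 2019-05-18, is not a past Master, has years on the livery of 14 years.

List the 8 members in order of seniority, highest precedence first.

By standing in the guild: Okonkwo and Johansson (Master); then Varga and Novak (Warden); then Quinn (Liveryman); then Andersen (Freeman); then Beaumont and Mbeki (Journeyman).
Okonkwo and Johansson are each a past Master, so the next rule applies.
Among Okonkwo and Johansson, by date of admission to current standing (earlier first): Okonkwo (2006-04-14) before Johansson (2007-09-15).
Varga and Novak are each not a past Master, so the next rule applies.
Among Varga and Novak, by date of admission to current standing (later first) (reversed rule for this group): Varga (2021-01-06) before Novak (2019-05-18).
Beaumont and Mbeki are each a past Master, so the next rule applies.
Among Beaumont and Mbeki, by date of admission to current standing (earlier first): Beaumont (1996-09-20) before Mbeki (1999-11-18).
Full order: Okonkwo, Johansson, Varga, Novak, Quinn, Andersen, Beaumont, Mbeki.

Okonkwo, Johansson, Varga, Novak, Quinn, Andersen, Beaumont, Mbeki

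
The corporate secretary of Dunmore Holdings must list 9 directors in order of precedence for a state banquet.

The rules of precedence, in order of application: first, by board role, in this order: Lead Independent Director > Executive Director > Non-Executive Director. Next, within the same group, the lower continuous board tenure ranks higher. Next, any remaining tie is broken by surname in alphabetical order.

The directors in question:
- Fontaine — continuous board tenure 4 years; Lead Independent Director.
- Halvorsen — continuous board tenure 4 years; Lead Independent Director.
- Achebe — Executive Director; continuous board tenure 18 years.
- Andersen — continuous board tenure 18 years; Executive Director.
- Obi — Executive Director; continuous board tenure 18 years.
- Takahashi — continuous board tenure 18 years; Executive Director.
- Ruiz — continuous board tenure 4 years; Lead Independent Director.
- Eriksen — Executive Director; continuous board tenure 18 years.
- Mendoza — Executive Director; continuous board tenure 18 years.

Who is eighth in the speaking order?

Obi

By board role: Fontaine, Halvorsen and Ruiz (Lead Independent Director); then Achebe, Andersen, Eriksen, Mendoza, Obi and Takahashi (Executive Director).
Fontaine, Halvorsen and Ruiz all have continuous board tenure 4 years, so the next rule applies.
Among Fontaine, Halvorsen and Ruiz, alphabetically by surname: Fontaine before Halvorsen before Ruiz.
Achebe, Andersen, Eriksen, Mendoza, Obi and Takahashi all have continuous board tenure 18 years, so the next rule applies.
Among Achebe, Andersen, Eriksen, Mendoza, Obi and Takahashi, alphabetically by surname: Achebe before Andersen before Eriksen before Mendoza before Obi before Takahashi.
Order: Fontaine, Halvorsen, Ruiz, Achebe, Andersen, Eriksen, Mendoza, Obi, Takahashi.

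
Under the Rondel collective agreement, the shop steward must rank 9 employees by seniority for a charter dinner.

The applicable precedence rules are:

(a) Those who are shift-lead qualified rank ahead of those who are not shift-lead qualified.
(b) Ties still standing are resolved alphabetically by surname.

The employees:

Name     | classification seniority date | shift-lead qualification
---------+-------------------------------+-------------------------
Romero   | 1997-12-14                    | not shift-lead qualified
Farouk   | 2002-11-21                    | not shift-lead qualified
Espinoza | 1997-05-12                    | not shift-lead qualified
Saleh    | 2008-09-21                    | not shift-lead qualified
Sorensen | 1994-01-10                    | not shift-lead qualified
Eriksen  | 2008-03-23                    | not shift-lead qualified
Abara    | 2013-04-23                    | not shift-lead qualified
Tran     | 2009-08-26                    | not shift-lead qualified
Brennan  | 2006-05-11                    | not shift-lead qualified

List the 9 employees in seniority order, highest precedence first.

By the first rule: Abara, Brennan, Eriksen, Espinoza, Farouk, Romero, Saleh, Sorensen and Tran (each not shift-lead qualified).
Among Abara, Brennan, Eriksen, Espinoza, Farouk, Romero, Saleh, Sorensen and Tran, alphabetically by surname: Abara before Brennan before Eriksen before Espinoza before Farouk before Romero before Saleh before Sorensen before Tran.
Full order: Abara, Brennan, Eriksen, Espinoza, Farouk, Romero, Saleh, Sorensen, Tran.

Abara, Brennan, Eriksen, Espinoza, Farouk, Romero, Saleh, Sorensen, Tran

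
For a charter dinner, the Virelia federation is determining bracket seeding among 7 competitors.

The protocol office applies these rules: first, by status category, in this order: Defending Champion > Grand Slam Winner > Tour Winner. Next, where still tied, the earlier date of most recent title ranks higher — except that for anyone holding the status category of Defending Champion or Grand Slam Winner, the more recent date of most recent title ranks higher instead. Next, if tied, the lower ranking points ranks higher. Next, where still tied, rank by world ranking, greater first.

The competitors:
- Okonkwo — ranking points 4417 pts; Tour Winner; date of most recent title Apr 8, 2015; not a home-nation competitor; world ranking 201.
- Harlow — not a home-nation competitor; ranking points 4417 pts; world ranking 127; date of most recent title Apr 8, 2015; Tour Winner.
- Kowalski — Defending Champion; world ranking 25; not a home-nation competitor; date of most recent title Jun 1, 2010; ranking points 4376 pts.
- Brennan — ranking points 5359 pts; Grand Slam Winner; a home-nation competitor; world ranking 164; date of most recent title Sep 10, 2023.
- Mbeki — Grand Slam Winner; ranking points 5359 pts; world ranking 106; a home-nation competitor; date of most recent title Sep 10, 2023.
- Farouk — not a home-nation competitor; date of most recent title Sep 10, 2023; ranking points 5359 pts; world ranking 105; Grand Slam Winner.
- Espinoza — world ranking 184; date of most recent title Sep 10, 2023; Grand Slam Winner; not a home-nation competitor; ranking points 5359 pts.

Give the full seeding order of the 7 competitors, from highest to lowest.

By status category: Kowalski (Defending Champion); then Espinoza, Brennan, Mbeki and Farouk (Grand Slam Winner); then Okonkwo and Harlow (Tour Winner).
Espinoza, Brennan, Mbeki and Farouk all have date of most recent title Sep 10, 2023, so the next rule applies.
Espinoza, Brennan, Mbeki and Farouk all have ranking points 5359 pts, so the next rule applies.
Among Espinoza, Brennan, Mbeki and Farouk, by world ranking (higher first): Espinoza (184) before Brennan (164) before Mbeki (106) before Farouk (105).
Okonkwo and Harlow both have date of most recent title Apr 8, 2015, so the next rule applies.
Okonkwo and Harlow both have ranking points 4417 pts, so the next rule applies.
Among Okonkwo and Harlow, by world ranking (higher first): Okonkwo (201) before Harlow (127).
Full order: Kowalski, Espinoza, Brennan, Mbeki, Farouk, Okonkwo, Harlow.

Kowalski, Espinoza, Brennan, Mbeki, Farouk, Okonkwo, Harlow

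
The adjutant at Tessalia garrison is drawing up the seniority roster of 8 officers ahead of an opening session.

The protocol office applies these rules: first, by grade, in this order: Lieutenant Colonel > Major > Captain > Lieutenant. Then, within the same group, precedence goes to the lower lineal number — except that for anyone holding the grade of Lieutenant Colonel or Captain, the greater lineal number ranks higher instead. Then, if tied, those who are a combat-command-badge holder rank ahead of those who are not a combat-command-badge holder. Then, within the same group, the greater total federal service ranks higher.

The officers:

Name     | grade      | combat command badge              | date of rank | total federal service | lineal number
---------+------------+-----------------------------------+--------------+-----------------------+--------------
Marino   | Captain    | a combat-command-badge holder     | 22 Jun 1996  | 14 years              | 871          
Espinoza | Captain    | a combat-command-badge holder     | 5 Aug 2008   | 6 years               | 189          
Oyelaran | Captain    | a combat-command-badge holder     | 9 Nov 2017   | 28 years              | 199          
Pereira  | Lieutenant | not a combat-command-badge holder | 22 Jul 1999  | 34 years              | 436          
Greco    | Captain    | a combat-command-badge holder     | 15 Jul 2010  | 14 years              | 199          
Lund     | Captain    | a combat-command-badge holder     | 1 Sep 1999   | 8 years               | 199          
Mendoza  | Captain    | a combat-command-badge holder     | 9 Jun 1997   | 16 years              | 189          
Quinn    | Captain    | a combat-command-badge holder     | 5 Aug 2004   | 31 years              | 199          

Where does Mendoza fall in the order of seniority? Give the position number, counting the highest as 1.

6

By grade: Marino, Quinn, Oyelaran, Greco, Lund, Mendoza and Espinoza (Captain); then Pereira (Lieutenant).
Among Marino, Quinn, Oyelaran, Greco, Lund, Mendoza and Espinoza, by lineal number (higher first) (reversed rule for this group): Marino (871) before Quinn, Oyelaran, Greco and Lund (199) before Mendoza and Espinoza (189).
Quinn, Oyelaran, Greco and Lund are each a combat-command-badge holder, so the next rule applies.
Among Quinn, Oyelaran, Greco and Lund, by total federal service (higher first): Quinn (31 years) before Oyelaran (28 years) before Greco (14 years) before Lund (8 years).
Mendoza and Espinoza are each a combat-command-badge holder, so the next rule applies.
Among Mendoza and Espinoza, by total federal service (higher first): Mendoza (16 years) before Espinoza (6 years).
Order: Marino, Quinn, Oyelaran, Greco, Lund, Mendoza, Espinoza, Pereira. So position 6.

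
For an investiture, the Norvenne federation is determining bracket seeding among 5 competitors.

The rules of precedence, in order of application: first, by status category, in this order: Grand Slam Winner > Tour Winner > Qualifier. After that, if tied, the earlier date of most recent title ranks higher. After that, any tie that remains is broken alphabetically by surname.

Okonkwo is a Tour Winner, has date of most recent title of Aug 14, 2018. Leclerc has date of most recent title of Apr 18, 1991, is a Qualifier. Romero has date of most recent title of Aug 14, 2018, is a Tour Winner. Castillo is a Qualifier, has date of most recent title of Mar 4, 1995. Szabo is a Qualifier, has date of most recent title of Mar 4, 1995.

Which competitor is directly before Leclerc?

By status category: Okonkwo and Romero (Tour Winner); then Leclerc, Castillo and Szabo (Qualifier).
Okonkwo and Romero both have date of most recent title Aug 14, 2018, so the next rule applies.
Among Okonkwo and Romero, alphabetically by surname: Okonkwo before Romero.
Among Leclerc, Castillo and Szabo, by date of most recent title (earlier first): Leclerc (Apr 18, 1991) before Castillo and Szabo (Mar 4, 1995).
Among Castillo and Szabo, alphabetically by surname: Castillo before Szabo.
Order: Okonkwo, Romero, Leclerc, Castillo, Szabo.

Romero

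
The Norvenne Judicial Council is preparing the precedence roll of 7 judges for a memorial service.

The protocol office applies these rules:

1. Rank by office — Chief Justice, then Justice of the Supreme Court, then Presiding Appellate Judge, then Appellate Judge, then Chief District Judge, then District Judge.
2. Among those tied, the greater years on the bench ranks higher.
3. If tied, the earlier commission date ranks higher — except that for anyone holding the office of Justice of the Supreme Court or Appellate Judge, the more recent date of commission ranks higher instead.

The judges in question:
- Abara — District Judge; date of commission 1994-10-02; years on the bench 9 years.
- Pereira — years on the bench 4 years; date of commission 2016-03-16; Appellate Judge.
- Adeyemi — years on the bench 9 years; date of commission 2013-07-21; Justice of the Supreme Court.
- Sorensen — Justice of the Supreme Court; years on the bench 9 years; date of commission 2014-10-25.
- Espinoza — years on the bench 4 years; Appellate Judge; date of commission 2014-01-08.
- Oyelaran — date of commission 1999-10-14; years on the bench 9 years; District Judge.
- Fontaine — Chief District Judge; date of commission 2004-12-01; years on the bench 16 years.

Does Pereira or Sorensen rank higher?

By office: Sorensen and Adeyemi (Justice of the Supreme Court); then Pereira and Espinoza (Appellate Judge); then Fontaine (Chief District Judge); then Abara and Oyelaran (District Judge).
Sorensen and Adeyemi both have years on the bench 9 years, so the next rule applies.
Among Sorensen and Adeyemi, by date of commission (later first) (reversed rule for this group): Sorensen (2014-10-25) before Adeyemi (2013-07-21).
Pereira and Espinoza both have years on the bench 4 years, so the next rule applies.
Among Pereira and Espinoza, by date of commission (later first) (reversed rule for this group): Pereira (2016-03-16) before Espinoza (2014-01-08).
Abara and Oyelaran both have years on the bench 9 years, so the next rule applies.
Among Abara and Oyelaran, by date of commission (earlier first): Abara (1994-10-02) before Oyelaran (1999-10-14).
So Sorensen takes precedence.

Sorensen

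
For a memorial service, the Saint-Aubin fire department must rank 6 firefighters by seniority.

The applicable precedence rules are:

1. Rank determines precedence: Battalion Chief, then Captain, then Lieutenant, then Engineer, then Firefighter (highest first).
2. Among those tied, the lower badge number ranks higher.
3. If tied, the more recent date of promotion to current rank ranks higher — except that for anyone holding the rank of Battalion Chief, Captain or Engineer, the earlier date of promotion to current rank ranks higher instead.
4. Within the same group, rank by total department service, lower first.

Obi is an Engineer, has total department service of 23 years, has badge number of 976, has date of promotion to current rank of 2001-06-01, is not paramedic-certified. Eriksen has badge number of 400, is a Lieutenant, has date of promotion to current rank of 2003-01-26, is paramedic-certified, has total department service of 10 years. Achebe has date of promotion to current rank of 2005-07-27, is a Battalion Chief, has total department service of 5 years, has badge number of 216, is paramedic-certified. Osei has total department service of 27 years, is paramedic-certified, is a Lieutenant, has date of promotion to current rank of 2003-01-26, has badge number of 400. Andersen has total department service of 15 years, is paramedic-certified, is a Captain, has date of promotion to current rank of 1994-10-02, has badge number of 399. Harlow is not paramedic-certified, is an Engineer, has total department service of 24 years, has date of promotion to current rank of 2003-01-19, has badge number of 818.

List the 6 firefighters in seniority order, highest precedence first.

By rank: Achebe (Battalion Chief); then Andersen (Captain); then Eriksen and Osei (Lieutenant); then Harlow and Obi (Engineer).
Eriksen and Osei both have badge number 400, so the next rule applies.
Eriksen and Osei both have date of promotion to current rank 2003-01-26, so the next rule applies.
Among Eriksen and Osei, by total department service (lower first): Eriksen (10 years) before Osei (27 years).
Among Harlow and Obi, by badge number (lower first): Harlow (818) before Obi (976).
Full order: Achebe, Andersen, Eriksen, Osei, Harlow, Obi.

Achebe, Andersen, Eriksen, Osei, Harlow, Obi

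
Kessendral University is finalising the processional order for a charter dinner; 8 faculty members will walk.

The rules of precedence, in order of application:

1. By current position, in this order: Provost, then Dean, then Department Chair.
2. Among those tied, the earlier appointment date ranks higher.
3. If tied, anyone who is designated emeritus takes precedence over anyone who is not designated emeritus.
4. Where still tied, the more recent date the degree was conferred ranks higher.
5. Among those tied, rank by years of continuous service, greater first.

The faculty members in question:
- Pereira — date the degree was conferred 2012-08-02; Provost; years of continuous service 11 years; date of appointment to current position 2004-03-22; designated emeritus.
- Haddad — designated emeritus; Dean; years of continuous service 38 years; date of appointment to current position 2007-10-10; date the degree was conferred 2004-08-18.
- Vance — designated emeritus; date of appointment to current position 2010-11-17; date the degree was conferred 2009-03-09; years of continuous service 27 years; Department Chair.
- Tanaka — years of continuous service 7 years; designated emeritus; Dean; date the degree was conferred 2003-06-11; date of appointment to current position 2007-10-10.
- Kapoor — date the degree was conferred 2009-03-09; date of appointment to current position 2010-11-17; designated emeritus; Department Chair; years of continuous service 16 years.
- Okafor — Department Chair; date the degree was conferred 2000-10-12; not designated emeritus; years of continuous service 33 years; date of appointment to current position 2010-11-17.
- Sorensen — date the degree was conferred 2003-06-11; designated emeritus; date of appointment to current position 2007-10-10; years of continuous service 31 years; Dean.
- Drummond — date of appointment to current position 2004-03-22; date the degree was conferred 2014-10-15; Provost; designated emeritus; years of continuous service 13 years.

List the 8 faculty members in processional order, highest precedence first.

Drummond, Pereira, Haddad, Sorensen, Tanaka, Vance, Kapoor, Okafor

By current position: Drummond and Pereira (Provost); then Haddad, Sorensen and Tanaka (Dean); then Vance, Kapoor and Okafor (Department Chair).
Drummond and Pereira both have date of appointment to current position 2004-03-22, so the next rule applies.
Drummond and Pereira are each designated emeritus, so the next rule applies.
Among Drummond and Pereira, by date the degree was conferred (later first): Drummond (2014-10-15) before Pereira (2012-08-02).
Haddad, Sorensen and Tanaka all have date of appointment to current position 2007-10-10, so the next rule applies.
Haddad, Sorensen and Tanaka are each designated emeritus, so the next rule applies.
Among Haddad, Sorensen and Tanaka, by date the degree was conferred (later first): Haddad (2004-08-18) before Sorensen and Tanaka (2003-06-11).
Among Sorensen and Tanaka, by years of continuous service (higher first): Sorensen (31 years) before Tanaka (7 years).
Vance, Kapoor and Okafor all have date of appointment to current position 2010-11-17, so the next rule applies.
Among Vance, Kapoor and Okafor, designated emeritus before not designated emeritus: Vance and Kapoor (designated emeritus) before Okafor (not designated emeritus).
Vance and Kapoor both have date the degree was conferred 2009-03-09, so the next rule applies.
Among Vance and Kapoor, by years of continuous service (higher first): Vance (27 years) before Kapoor (16 years).
Full order: Drummond, Pereira, Haddad, Sorensen, Tanaka, Vance, Kapoor, Okafor.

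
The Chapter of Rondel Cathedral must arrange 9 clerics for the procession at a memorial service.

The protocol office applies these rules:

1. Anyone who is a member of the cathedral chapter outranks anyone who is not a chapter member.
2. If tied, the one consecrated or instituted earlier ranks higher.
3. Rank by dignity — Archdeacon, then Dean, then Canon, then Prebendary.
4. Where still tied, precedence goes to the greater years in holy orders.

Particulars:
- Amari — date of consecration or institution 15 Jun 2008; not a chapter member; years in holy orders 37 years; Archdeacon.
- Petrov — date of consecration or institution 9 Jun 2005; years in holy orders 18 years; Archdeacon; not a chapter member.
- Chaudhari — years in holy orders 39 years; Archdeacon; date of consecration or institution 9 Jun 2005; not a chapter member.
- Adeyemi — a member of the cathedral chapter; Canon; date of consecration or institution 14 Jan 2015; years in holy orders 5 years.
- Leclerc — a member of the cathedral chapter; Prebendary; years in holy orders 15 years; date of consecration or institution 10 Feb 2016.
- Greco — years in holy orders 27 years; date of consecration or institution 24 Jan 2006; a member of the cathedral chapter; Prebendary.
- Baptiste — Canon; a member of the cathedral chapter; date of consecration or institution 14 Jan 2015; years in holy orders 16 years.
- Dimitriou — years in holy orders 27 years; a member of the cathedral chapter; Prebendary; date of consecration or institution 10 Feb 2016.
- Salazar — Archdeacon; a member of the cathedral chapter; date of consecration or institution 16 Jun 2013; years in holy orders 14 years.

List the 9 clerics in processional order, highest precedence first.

Greco, Salazar, Baptiste, Adeyemi, Dimitriou, Leclerc, Chaudhari, Petrov, Amari

By the first rule: Greco, Salazar, Baptiste, Adeyemi, Dimitriou and Leclerc (each a member of the cathedral chapter); then Chaudhari, Petrov and Amari (each not a chapter member).
Among Greco, Salazar, Baptiste, Adeyemi, Dimitriou and Leclerc, by date of consecration or institution (earlier first): Greco (24 Jan 2006) before Salazar (16 Jun 2013) before Baptiste and Adeyemi (14 Jan 2015) before Dimitriou and Leclerc (10 Feb 2016).
Baptiste and Adeyemi are each Canon, so the next rule applies.
Among Baptiste and Adeyemi, by years in holy orders (higher first): Baptiste (16 years) before Adeyemi (5 years).
Dimitriou and Leclerc are each Prebendary, so the next rule applies.
Among Dimitriou and Leclerc, by years in holy orders (higher first): Dimitriou (27 years) before Leclerc (15 years).
Among Chaudhari, Petrov and Amari, by date of consecration or institution (earlier first): Chaudhari and Petrov (9 Jun 2005) before Amari (15 Jun 2008).
Chaudhari and Petrov are each Archdeacon, so the next rule applies.
Among Chaudhari and Petrov, by years in holy orders (higher first): Chaudhari (39 years) before Petrov (18 years).
Full order: Greco, Salazar, Baptiste, Adeyemi, Dimitriou, Leclerc, Chaudhari, Petrov, Amari.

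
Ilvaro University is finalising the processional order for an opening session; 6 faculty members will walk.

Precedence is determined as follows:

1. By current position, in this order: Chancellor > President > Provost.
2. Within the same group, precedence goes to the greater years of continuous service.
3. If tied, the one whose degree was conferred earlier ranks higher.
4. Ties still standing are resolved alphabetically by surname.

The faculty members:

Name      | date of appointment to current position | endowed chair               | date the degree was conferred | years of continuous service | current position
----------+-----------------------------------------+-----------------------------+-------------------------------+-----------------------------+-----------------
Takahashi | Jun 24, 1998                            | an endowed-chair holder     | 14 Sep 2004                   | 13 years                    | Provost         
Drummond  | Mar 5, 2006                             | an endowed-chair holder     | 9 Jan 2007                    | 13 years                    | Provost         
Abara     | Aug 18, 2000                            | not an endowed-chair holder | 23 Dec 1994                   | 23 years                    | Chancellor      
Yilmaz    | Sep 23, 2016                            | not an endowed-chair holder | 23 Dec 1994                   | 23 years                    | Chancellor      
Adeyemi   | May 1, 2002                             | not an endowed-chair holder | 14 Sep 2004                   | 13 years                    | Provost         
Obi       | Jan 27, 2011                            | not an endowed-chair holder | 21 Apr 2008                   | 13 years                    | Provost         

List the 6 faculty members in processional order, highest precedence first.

By current position: Abara and Yilmaz (Chancellor); then Adeyemi, Takahashi, Drummond and Obi (Provost).
Abara and Yilmaz both have years of continuous service 23 years, so the next rule applies.
Abara and Yilmaz both have date the degree was conferred 23 Dec 1994, so the next rule applies.
Among Abara and Yilmaz, alphabetically by surname: Abara before Yilmaz.
Adeyemi, Takahashi, Drummond and Obi all have years of continuous service 13 years, so the next rule applies.
Among Adeyemi, Takahashi, Drummond and Obi, by date the degree was conferred (earlier first): Adeyemi and Takahashi (14 Sep 2004) before Drummond (9 Jan 2007) before Obi (21 Apr 2008).
Among Adeyemi and Takahashi, alphabetically by surname: Adeyemi before Takahashi.
Full order: Abara, Yilmaz, Adeyemi, Takahashi, Drummond, Obi.

Abara, Yilmaz, Adeyemi, Takahashi, Drummond, Obi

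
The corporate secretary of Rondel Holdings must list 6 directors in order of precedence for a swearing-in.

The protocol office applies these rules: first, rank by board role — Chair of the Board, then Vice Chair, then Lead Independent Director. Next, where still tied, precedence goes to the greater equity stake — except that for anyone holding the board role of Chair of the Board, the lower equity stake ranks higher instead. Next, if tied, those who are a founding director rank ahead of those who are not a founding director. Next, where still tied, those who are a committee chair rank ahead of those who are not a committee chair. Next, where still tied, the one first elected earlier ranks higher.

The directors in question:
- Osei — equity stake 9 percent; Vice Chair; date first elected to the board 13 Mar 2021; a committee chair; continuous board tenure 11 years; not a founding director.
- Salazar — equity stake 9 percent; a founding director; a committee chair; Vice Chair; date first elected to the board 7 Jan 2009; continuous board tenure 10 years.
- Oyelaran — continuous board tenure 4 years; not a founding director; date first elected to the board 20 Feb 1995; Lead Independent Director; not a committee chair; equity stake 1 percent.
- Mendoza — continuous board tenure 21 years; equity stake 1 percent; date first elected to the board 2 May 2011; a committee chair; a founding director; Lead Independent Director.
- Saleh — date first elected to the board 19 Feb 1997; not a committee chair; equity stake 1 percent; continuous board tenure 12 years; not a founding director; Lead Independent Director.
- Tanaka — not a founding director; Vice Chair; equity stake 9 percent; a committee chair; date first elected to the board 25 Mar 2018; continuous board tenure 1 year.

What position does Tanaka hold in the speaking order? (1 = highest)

2

By board role: Salazar, Tanaka and Osei (Vice Chair); then Mendoza, Oyelaran and Saleh (Lead Independent Director).
Salazar, Tanaka and Osei all have equity stake 9 percent, so the next rule applies.
Among Salazar, Tanaka and Osei, a founding director before not a founding director: Salazar (a founding director) before Tanaka and Osei (not a founding director).
Tanaka and Osei are each a committee chair, so the next rule applies.
Among Tanaka and Osei, by date first elected to the board (earlier first): Tanaka (25 Mar 2018) before Osei (13 Mar 2021).
Mendoza, Oyelaran and Saleh all have equity stake 1 percent, so the next rule applies.
Among Mendoza, Oyelaran and Saleh, a founding director before not a founding director: Mendoza (a founding director) before Oyelaran and Saleh (not a founding director).
Oyelaran and Saleh are each not a committee chair, so the next rule applies.
Among Oyelaran and Saleh, by date first elected to the board (earlier first): Oyelaran (20 Feb 1995) before Saleh (19 Feb 1997).
Order: Salazar, Tanaka, Osei, Mendoza, Oyelaran, Saleh. So position 2.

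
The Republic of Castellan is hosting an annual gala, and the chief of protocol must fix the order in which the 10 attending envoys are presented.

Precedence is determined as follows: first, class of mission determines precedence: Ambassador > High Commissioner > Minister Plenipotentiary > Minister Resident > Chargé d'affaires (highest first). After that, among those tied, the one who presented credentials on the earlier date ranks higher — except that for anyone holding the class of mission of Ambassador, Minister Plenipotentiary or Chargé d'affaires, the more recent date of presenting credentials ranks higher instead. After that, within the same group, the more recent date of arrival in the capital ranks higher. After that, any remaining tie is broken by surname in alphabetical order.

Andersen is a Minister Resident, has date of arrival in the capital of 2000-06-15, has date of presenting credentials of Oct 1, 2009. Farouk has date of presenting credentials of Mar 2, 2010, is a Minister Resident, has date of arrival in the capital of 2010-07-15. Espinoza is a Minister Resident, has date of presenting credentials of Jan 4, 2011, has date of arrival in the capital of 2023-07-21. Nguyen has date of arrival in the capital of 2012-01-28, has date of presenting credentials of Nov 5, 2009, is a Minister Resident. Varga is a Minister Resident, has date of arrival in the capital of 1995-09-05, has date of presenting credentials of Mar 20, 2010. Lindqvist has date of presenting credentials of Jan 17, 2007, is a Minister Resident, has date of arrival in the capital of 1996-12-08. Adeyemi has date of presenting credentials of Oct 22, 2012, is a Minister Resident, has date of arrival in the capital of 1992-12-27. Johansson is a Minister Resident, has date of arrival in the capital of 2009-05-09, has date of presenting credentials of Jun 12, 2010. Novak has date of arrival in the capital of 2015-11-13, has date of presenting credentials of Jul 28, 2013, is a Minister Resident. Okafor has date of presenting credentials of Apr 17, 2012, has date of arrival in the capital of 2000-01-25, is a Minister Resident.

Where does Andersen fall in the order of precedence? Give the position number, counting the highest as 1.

2

By class of mission: Lindqvist, Andersen, Nguyen, Farouk, Varga, Johansson, Espinoza, Okafor, Adeyemi and Novak (Minister Resident).
Among Lindqvist, Andersen, Nguyen, Farouk, Varga, Johansson, Espinoza, Okafor, Adeyemi and Novak, by date of presenting credentials (earlier first): Lindqvist (Jan 17, 2007) before Andersen (Oct 1, 2009) before Nguyen (Nov 5, 2009) before Farouk (Mar 2, 2010) before Varga (Mar 20, 2010) before Johansson (Jun 12, 2010) before Espinoza (Jan 4, 2011) before Okafor (Apr 17, 2012) before Adeyemi (Oct 22, 2012) before Novak (Jul 28, 2013).
Order: Lindqvist, Andersen, Nguyen, Farouk, Varga, Johansson, Espinoza, Okafor, Adeyemi, Novak. So position 2.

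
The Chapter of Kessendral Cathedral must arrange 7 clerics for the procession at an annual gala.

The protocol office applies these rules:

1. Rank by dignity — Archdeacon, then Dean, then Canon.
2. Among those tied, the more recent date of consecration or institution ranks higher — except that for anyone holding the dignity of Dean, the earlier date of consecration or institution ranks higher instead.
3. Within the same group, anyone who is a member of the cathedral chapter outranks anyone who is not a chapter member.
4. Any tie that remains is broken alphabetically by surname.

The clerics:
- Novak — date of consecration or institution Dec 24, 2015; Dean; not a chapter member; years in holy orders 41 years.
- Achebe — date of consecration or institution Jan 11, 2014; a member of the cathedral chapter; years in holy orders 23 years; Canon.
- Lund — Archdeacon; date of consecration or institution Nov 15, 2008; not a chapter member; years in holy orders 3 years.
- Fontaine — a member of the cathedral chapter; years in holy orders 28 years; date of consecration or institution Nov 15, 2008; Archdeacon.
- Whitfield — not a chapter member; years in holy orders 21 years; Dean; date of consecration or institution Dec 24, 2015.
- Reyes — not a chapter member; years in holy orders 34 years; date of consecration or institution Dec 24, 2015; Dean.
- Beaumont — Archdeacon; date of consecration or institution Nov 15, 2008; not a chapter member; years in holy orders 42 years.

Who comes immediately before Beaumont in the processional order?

Fontaine

By dignity: Fontaine, Beaumont and Lund (Archdeacon); then Novak, Reyes and Whitfield (Dean); then Achebe (Canon).
Fontaine, Beaumont and Lund all have date of consecration or institution Nov 15, 2008, so the next rule applies.
Among Fontaine, Beaumont and Lund, a member of the cathedral chapter before not a chapter member: Fontaine (a member of the cathedral chapter) before Beaumont and Lund (not a chapter member).
Among Beaumont and Lund, alphabetically by surname: Beaumont before Lund.
Novak, Reyes and Whitfield all have date of consecration or institution Dec 24, 2015, so the next rule applies.
Novak, Reyes and Whitfield are each not a chapter member, so the next rule applies.
Among Novak, Reyes and Whitfield, alphabetically by surname: Novak before Reyes before Whitfield.
Order: Fontaine, Beaumont, Lund, Novak, Reyes, Whitfield, Achebe.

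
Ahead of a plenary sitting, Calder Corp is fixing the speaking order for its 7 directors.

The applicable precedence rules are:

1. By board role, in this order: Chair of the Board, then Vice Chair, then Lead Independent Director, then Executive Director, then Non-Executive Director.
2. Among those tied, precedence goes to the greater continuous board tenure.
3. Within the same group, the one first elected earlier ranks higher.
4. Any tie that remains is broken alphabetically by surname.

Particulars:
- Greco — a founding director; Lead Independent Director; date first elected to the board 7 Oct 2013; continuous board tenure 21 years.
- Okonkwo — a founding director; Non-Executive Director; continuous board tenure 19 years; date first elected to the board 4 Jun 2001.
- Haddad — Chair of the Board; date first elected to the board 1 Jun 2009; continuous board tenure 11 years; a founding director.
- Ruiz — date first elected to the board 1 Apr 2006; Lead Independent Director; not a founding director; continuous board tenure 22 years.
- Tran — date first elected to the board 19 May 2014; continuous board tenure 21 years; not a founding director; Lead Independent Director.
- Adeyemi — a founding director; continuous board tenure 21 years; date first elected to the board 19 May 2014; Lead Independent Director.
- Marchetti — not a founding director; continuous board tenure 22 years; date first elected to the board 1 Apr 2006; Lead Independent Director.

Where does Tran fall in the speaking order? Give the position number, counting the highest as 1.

By board role: Haddad (Chair of the Board); then Marchetti, Ruiz, Greco, Adeyemi and Tran (Lead Independent Director); then Okonkwo (Non-Executive Director).
Among Marchetti, Ruiz, Greco, Adeyemi and Tran, by continuous board tenure (higher first): Marchetti and Ruiz (22 years) before Greco, Adeyemi and Tran (21 years).
Marchetti and Ruiz both have date first elected to the board 1 Apr 2006, so the next rule applies.
Among Marchetti and Ruiz, alphabetically by surname: Marchetti before Ruiz.
Among Greco, Adeyemi and Tran, by date first elected to the board (earlier first): Greco (7 Oct 2013) before Adeyemi and Tran (19 May 2014).
Among Adeyemi and Tran, alphabetically by surname: Adeyemi before Tran.
Order: Haddad, Marchetti, Ruiz, Greco, Adeyemi, Tran, Okonkwo. So position 6.

6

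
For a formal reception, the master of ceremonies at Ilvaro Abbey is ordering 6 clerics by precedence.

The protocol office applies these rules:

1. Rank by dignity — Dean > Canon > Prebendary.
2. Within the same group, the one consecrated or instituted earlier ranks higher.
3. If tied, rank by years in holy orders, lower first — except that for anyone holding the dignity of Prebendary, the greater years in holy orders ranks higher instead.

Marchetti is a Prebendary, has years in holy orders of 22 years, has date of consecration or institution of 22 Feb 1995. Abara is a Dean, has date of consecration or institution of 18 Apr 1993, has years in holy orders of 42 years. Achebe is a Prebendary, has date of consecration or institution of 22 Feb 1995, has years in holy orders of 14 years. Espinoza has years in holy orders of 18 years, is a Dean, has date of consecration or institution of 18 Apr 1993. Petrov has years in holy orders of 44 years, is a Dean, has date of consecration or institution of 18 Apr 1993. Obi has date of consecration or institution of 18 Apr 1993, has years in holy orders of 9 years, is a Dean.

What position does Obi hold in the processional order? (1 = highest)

By dignity: Obi, Espinoza, Abara and Petrov (Dean); then Marchetti and Achebe (Prebendary).
Obi, Espinoza, Abara and Petrov all have date of consecration or institution 18 Apr 1993, so the next rule applies.
Among Obi, Espinoza, Abara and Petrov, by years in holy orders (lower first): Obi (9 years) before Espinoza (18 years) before Abara (42 years) before Petrov (44 years).
Marchetti and Achebe both have date of consecration or institution 22 Feb 1995, so the next rule applies.
Among Marchetti and Achebe, by years in holy orders (higher first) (reversed rule for this group): Marchetti (22 years) before Achebe (14 years).
Order: Obi, Espinoza, Abara, Petrov, Marchetti, Achebe. So position 1.

1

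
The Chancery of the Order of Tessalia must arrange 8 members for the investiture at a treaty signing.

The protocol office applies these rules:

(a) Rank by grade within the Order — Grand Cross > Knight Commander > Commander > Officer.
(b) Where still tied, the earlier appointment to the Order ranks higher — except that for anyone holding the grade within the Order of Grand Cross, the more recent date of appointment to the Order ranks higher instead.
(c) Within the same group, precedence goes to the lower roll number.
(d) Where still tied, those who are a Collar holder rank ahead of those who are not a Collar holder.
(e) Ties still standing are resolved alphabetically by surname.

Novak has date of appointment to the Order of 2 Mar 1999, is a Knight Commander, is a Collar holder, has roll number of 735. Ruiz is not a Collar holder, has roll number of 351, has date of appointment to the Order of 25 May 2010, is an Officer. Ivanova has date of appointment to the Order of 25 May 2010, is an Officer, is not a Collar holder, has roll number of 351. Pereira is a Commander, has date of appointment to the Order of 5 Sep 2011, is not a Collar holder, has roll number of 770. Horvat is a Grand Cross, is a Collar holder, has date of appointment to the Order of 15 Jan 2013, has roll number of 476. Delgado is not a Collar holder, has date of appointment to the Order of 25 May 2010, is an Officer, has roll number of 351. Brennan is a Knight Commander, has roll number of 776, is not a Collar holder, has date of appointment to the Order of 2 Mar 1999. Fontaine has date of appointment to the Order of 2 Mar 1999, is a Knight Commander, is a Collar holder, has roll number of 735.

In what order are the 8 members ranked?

Horvat, Fontaine, Novak, Brennan, Pereira, Delgado, Ivanova, Ruiz

By grade within the Order: Horvat (Grand Cross); then Fontaine, Novak and Brennan (Knight Commander); then Pereira (Commander); then Delgado, Ivanova and Ruiz (Officer).
Fontaine, Novak and Brennan all have date of appointment to the Order 2 Mar 1999, so the next rule applies.
Among Fontaine, Novak and Brennan, by roll number (lower first): Fontaine and Novak (735) before Brennan (776).
Fontaine and Novak are each a Collar holder, so the next rule applies.
Among Fontaine and Novak, alphabetically by surname: Fontaine before Novak.
Delgado, Ivanova and Ruiz all have date of appointment to the Order 25 May 2010, so the next rule applies.
Delgado, Ivanova and Ruiz all have roll number 351, so the next rule applies.
Delgado, Ivanova and Ruiz are each not a Collar holder, so the next rule applies.
Among Delgado, Ivanova and Ruiz, alphabetically by surname: Delgado before Ivanova before Ruiz.
Full order: Horvat, Fontaine, Novak, Brennan, Pereira, Delgado, Ivanova, Ruiz.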